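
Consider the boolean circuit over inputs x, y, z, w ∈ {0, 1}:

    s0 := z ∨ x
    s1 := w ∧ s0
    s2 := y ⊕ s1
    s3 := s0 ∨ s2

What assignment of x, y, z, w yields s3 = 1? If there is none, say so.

Check with x=1, y=0, z=1, w=0:
s0 = z ∨ x = 1 ∨ 1 = 1
s1 = w ∧ s0 = 0 ∧ 1 = 0
s2 = y ⊕ s1 = 0 ⊕ 0 = 0
s3 = s0 ∨ s2 = 1 ∨ 0 = 1
So s3 = 1 as required.

x=1, y=0, z=1, w=0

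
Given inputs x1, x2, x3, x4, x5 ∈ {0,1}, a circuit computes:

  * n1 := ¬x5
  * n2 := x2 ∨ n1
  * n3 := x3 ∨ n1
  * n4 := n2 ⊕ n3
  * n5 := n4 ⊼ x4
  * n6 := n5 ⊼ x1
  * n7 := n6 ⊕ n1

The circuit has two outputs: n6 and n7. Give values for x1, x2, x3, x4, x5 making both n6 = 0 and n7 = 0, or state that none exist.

x1=1 x2=0 x3=0 x4=1 x5=1

Check with x1=1 x2=0 x3=0 x4=1 x5=1:
n1 = ¬x5 = ¬1 = 0
n2 = x2 ∨ n1 = 0 ∨ 0 = 0
n3 = x3 ∨ n1 = 0 ∨ 0 = 0
n4 = n2 ⊕ n3 = 0 ⊕ 0 = 0
n5 = n4 ⊼ x4 = 0 ⊼ 1 = 1
n6 = n5 ⊼ x1 = 1 ⊼ 1 = 0
n7 = n6 ⊕ n1 = 0 ⊕ 0 = 0
So n6 = 0 and n7 = 0.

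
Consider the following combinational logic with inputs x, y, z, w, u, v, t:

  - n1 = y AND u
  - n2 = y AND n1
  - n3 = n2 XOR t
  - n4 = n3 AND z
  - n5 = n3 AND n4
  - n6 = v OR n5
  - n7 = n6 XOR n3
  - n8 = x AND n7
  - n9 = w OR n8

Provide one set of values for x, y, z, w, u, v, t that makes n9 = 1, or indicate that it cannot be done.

x=0, y=0, z=1, w=1, u=0, v=0, t=1

n9 = w OR n8 must be 1, so at least one of w, n8 is 1.
Check with x=0, y=0, z=1, w=1, u=0, v=0, t=1:
n1 = y AND u = 0 AND 0 = 0
n2 = y AND n1 = 0 AND 0 = 0
n3 = n2 XOR t = 0 XOR 1 = 1
n4 = n3 AND z = 1 AND 1 = 1
n5 = n3 AND n4 = 1 AND 1 = 1
n6 = v OR n5 = 0 OR 1 = 1
n7 = n6 XOR n3 = 1 XOR 1 = 0
n8 = x AND n7 = 0 AND 0 = 0
n9 = w OR n8 = 1 OR 0 = 1
So n9 = 1 as required.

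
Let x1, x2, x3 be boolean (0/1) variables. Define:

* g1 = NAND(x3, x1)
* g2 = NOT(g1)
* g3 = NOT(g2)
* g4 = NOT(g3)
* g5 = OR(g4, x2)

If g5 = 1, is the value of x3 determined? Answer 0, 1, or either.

Both values of x3 occur among assignments with g5 = 1:
  x3=0: x1=0, x2=1, x3=0
  x3=1: x1=0, x2=1, x3=1

either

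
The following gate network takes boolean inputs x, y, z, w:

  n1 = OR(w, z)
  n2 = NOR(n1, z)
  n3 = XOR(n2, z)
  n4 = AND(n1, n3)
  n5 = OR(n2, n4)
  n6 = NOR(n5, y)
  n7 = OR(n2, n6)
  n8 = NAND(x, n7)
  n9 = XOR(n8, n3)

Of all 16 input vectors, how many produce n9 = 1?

n9 = XOR(n8, n3) must be 1, so n8 and n3 differ.
Satisfying assignments:
  x=0, y=0, z=0, w=1
  x=0, y=1, z=0, w=1
  x=1, y=0, z=0, w=0
  x=1, y=1, z=0, w=0
  x=1, y=1, z=0, w=1

5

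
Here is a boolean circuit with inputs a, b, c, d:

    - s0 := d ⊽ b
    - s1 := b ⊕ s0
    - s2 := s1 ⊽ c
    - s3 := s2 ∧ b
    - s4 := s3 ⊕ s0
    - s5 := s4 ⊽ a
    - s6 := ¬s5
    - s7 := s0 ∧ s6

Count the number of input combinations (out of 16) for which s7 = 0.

s7 = s0 ∧ s6 must be 0, so at least one of s0, s6 is 0.
Enumerating the 16 input combinations, 12 give s7 = 0 and 4 give s7 = 1.

12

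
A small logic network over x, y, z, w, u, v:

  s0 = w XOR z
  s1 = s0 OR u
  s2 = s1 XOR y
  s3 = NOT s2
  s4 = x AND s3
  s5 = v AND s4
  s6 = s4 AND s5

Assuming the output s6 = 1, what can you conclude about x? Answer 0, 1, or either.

1

s6 = s4 AND s5 must be 1, so both s4 = 1 and s5 = 1.
s4 = x AND s3 must be 1, so both x = 1 and s3 = 1.
s5 = v AND s4 must be 1, so both v = 1 and s4 = 1.
Every assignment with s6 = 1 has x = 1; there are 8 such assignment(s).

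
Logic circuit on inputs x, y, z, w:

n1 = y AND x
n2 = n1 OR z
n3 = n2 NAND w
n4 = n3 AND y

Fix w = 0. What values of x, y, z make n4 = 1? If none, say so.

n4 = n3 AND y must be 1, so both n3 = 1 and y = 1.
n3 = n2 NAND w must be 1, so at least one of n2, w is 0.
Check with w = 0 and x=0, y=1, z=1:
n1 = y AND x = 1 AND 0 = 0
n2 = n1 OR z = 0 OR 1 = 1
n3 = n2 NAND w = 1 NAND 0 = 1
n4 = n3 AND y = 1 AND 1 = 1
So n4 = 1.

x=0, y=1, z=1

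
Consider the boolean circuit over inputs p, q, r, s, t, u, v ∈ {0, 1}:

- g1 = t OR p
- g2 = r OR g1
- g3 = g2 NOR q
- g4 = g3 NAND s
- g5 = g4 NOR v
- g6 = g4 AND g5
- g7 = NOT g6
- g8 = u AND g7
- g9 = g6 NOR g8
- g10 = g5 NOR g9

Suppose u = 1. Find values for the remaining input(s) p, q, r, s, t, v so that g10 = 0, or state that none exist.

p=0, q=0, r=0, s=1, t=0, v=0

g10 = g5 NOR g9 must be 0, so at least one of g5, g9 is 1.
Check with u = 1 and p=0, q=0, r=0, s=1, t=0, v=0:
g1 = t OR p = 0 OR 0 = 0
g2 = r OR g1 = 0 OR 0 = 0
g3 = g2 NOR q = 0 NOR 0 = 1
g4 = g3 NAND s = 1 NAND 1 = 0
g5 = g4 NOR v = 0 NOR 0 = 1
g6 = g4 AND g5 = 0 AND 1 = 0
g7 = NOT g6 = NOT 0 = 1
g8 = u AND g7 = 1 AND 1 = 1
g9 = g6 NOR g8 = 0 NOR 1 = 0
g10 = g5 NOR g9 = 1 NOR 0 = 0
So g10 = 0.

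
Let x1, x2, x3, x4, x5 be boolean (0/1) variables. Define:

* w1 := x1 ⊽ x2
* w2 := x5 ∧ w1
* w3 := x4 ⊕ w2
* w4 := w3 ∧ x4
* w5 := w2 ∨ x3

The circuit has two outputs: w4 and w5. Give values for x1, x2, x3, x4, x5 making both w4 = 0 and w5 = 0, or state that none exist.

x1=0, x2=0, x3=0, x4=0, x5=0

Check with x1=0, x2=0, x3=0, x4=0, x5=0:
w1 = x1 ⊽ x2 = 0 ⊽ 0 = 1
w2 = x5 ∧ w1 = 0 ∧ 1 = 0
w3 = x4 ⊕ w2 = 0 ⊕ 0 = 0
w4 = w3 ∧ x4 = 0 ∧ 0 = 0
w5 = w2 ∨ x3 = 0 ∨ 0 = 0
So w4 = 0 and w5 = 0.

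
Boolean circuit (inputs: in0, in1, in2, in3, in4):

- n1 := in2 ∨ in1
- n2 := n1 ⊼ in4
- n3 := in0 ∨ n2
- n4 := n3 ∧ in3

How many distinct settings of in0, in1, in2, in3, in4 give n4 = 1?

n4 = n3 ∧ in3 must be 1, so both n3 = 1 and in3 = 1.
n3 = in0 ∨ n2 must be 1, so at least one of in0, n2 is 1.
Enumerating the 32 input combinations, 13 give n4 = 1 and 19 give n4 = 0.

13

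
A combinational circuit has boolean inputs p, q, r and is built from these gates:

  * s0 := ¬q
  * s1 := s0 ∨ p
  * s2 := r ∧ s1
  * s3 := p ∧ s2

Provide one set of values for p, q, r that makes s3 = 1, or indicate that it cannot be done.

p=1 q=0 r=1

s3 = p ∧ s2 must be 1, so both p = 1 and s2 = 1.
s2 = r ∧ s1 must be 1, so both r = 1 and s1 = 1.
Check with p=1 q=0 r=1:
s0 = ¬q = ¬0 = 1
s1 = s0 ∨ p = 1 ∨ 1 = 1
s2 = r ∧ s1 = 1 ∧ 1 = 1
s3 = p ∧ s2 = 1 ∧ 1 = 1
So s3 = 1 as required.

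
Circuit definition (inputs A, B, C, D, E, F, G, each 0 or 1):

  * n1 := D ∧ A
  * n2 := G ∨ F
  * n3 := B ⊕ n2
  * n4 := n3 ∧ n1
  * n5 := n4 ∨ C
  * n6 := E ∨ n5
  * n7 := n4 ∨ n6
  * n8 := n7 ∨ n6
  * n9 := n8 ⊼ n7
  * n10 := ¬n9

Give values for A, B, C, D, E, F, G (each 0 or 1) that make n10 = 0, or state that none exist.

Check with A=0, B=1, C=0, D=1, E=0, F=1, G=0:
n1 = D ∧ A = 1 ∧ 0 = 0
n2 = G ∨ F = 0 ∨ 1 = 1
n3 = B ⊕ n2 = 1 ⊕ 1 = 0
n4 = n3 ∧ n1 = 0 ∧ 0 = 0
n5 = n4 ∨ C = 0 ∨ 0 = 0
n6 = E ∨ n5 = 0 ∨ 0 = 0
n7 = n4 ∨ n6 = 0 ∨ 0 = 0
n8 = n7 ∨ n6 = 0 ∨ 0 = 0
n9 = n8 ⊼ n7 = 0 ⊼ 0 = 1
n10 = ¬n9 = ¬1 = 0
So n10 = 0 as required.

A=0, B=1, C=0, D=1, E=0, F=1, G=0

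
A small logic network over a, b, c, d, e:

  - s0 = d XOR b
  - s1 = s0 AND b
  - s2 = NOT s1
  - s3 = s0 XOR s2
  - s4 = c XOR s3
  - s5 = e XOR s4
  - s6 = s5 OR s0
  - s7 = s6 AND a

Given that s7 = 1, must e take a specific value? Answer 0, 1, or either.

Both values of e occur among assignments with s7 = 1:
  e=0: a=1, b=0, c=0, d=0, e=0
  e=1: a=1, b=0, c=0, d=1, e=1

either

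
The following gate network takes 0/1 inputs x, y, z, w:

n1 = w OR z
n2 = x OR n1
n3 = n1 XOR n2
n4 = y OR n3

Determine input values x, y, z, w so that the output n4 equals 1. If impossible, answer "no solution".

n4 = y OR n3 must be 1, so at least one of y, n3 is 1.
Check with x=0, y=1, z=0, w=1:
n1 = w OR z = 1 OR 0 = 1
n2 = x OR n1 = 0 OR 1 = 1
n3 = n1 XOR n2 = 1 XOR 1 = 0
n4 = y OR n3 = 1 OR 0 = 1
So n4 = 1 as required.

x=0, y=1, z=0, w=1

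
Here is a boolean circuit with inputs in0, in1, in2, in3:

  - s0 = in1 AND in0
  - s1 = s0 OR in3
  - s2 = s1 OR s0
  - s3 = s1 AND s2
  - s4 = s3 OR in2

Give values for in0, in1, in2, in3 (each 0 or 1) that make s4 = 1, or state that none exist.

s4 = s3 OR in2 must be 1, so at least one of s3, in2 is 1.
Check with in0=1, in1=0, in2=1, in3=0:
s0 = in1 AND in0 = 0 AND 1 = 0
s1 = s0 OR in3 = 0 OR 0 = 0
s2 = s1 OR s0 = 0 OR 0 = 0
s3 = s1 AND s2 = 0 AND 0 = 0
s4 = s3 OR in2 = 0 OR 1 = 1
So s4 = 1 as required.

in0=1, in1=0, in2=1, in3=0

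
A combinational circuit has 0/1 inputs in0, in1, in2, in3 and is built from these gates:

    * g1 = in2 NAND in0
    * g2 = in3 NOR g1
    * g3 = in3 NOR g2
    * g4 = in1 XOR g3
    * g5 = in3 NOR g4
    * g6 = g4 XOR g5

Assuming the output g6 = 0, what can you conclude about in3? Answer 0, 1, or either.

1

g6 = g4 XOR g5 must be 0, so g4 and g5 are equal.
Every assignment with g6 = 0 has in3 = 1; there are 4 such assignment(s).
  in0=0, in1=0, in2=0, in3=1
  in0=0, in1=0, in2=1, in3=1
  in0=1, in1=0, in2=0, in3=1
  in0=1, in1=0, in2=1, in3=1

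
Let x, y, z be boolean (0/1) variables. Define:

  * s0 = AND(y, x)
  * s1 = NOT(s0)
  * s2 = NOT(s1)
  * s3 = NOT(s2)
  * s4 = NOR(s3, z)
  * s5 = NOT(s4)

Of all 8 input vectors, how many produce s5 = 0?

s5 = NOT(s4) must be 0, so s4 = 1.
s4 = NOR(s3, z) must be 1, so both s3 = 0 and z = 0.
Satisfying assignments:
  x=1, y=1, z=0

1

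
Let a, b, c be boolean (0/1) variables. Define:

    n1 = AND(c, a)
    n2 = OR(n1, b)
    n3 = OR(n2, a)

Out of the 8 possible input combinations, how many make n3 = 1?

n3 = OR(n2, a) must be 1, so at least one of n2, a is 1.
Satisfying assignments:
  a=0, b=1, c=0
  a=0, b=1, c=1
  a=1, b=0, c=0
  a=1, b=0, c=1
  a=1, b=1, c=0
  a=1, b=1, c=1

6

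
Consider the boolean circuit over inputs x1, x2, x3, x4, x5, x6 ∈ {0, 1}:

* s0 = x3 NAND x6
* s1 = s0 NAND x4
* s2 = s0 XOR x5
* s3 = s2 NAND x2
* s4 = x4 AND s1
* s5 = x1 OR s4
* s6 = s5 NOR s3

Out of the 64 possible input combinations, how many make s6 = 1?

s6 = s5 NOR s3 must be 1, so both s5 = 0 and s3 = 0.
Enumerating the 64 input combinations, 7 give s6 = 1 and 57 give s6 = 0.

7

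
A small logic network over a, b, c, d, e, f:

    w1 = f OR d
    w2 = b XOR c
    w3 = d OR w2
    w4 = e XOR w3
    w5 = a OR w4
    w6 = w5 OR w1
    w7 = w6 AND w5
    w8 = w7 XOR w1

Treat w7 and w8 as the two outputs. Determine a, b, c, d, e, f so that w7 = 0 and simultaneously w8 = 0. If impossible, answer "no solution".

Check with a=0 b=0 c=0 d=0 e=0 f=0:
w1 = f OR d = 0 OR 0 = 0
w2 = b XOR c = 0 XOR 0 = 0
w3 = d OR w2 = 0 OR 0 = 0
w4 = e XOR w3 = 0 XOR 0 = 0
w5 = a OR w4 = 0 OR 0 = 0
w6 = w5 OR w1 = 0 OR 0 = 0
w7 = w6 AND w5 = 0 AND 0 = 0
w8 = w7 XOR w1 = 0 XOR 0 = 0
So w7 = 0 and w8 = 0.

a=0 b=0 c=0 d=0 e=0 f=0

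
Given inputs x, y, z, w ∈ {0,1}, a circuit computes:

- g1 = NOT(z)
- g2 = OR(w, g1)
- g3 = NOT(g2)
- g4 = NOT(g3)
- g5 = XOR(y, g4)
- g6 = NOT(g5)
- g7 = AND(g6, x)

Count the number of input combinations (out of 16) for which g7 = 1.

4

g7 = AND(g6, x) must be 1, so both g6 = 1 and x = 1.
g6 = NOT(g5) must be 1, so g5 = 0.
g5 = XOR(y, g4) must be 0, so y and g4 are equal.
Enumerating the 16 input combinations, 4 give g7 = 1 and 12 give g7 = 0.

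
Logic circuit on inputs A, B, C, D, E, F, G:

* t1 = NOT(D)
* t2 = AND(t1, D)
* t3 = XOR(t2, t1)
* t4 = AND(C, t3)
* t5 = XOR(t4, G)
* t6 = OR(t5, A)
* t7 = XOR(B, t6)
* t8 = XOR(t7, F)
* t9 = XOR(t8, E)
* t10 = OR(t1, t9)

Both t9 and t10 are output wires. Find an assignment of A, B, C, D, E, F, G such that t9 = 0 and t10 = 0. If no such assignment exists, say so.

A=1 B=0 C=1 D=1 E=0 F=1 G=1

Check with A=1 B=0 C=1 D=1 E=0 F=1 G=1:
t1 = NOT(D) = NOT 1 = 0
t2 = AND(t1, D) = AND(0, 1) = 0
t3 = XOR(t2, t1) = XOR(0, 0) = 0
t4 = AND(C, t3) = AND(1, 0) = 0
t5 = XOR(t4, G) = XOR(0, 1) = 1
t6 = OR(t5, A) = OR(1, 1) = 1
t7 = XOR(B, t6) = XOR(0, 1) = 1
t8 = XOR(t7, F) = XOR(1, 1) = 0
t9 = XOR(t8, E) = XOR(0, 0) = 0
t10 = OR(t1, t9) = OR(0, 0) = 0
So t9 = 0 and t10 = 0.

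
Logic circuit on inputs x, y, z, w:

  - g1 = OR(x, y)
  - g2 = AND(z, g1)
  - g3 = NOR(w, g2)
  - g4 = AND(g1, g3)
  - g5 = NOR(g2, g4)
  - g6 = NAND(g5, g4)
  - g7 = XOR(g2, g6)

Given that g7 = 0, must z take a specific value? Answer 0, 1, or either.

1

g7 = XOR(g2, g6) must be 0, so g2 and g6 are equal.
Every assignment with g7 = 0 has z = 1; there are 6 such assignment(s).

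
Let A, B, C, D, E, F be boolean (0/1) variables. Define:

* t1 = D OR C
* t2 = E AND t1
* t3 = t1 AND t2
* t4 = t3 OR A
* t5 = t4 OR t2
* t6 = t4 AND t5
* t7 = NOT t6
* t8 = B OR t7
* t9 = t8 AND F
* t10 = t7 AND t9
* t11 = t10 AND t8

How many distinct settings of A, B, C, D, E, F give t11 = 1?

10

t11 = t10 AND t8 must be 1, so both t10 = 1 and t8 = 1.
Enumerating the 64 input combinations, 10 give t11 = 1 and 54 give t11 = 0.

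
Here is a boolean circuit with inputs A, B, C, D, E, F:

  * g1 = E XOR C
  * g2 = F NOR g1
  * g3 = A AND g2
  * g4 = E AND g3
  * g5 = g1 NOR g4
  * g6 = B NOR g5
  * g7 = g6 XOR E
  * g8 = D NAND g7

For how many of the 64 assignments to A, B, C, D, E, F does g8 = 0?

g8 = D NAND g7 must be 0, so both D = 1 and g7 = 1.
g7 = g6 XOR E must be 1, so g6 and E differ.
Enumerating the 64 input combinations, 15 give g8 = 0 and 49 give g8 = 1.

15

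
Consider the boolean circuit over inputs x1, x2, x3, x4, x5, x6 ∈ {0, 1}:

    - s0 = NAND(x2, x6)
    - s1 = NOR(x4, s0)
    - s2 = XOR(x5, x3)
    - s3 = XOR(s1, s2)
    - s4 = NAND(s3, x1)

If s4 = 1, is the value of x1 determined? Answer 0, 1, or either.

either

Both values of x1 occur among assignments with s4 = 1:
  x1=0: x1=0, x2=0, x3=0, x4=0, x5=0, x6=0
  x1=1: x1=1, x2=0, x3=0, x4=0, x5=0, x6=0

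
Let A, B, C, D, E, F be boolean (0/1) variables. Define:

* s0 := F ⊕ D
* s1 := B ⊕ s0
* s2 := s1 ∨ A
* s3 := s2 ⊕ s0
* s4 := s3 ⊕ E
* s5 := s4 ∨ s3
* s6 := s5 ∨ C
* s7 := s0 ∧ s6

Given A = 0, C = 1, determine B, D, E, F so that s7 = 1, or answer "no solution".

B=0, D=1, E=0, F=0

s7 = s0 ∧ s6 must be 1, so both s0 = 1 and s6 = 1.
s0 = F ⊕ D must be 1, so F and D differ.
Check with A = 0, C = 1 and B=0, D=1, E=0, F=0:
s0 = F ⊕ D = 0 ⊕ 1 = 1
s1 = B ⊕ s0 = 0 ⊕ 1 = 1
s2 = s1 ∨ A = 1 ∨ 0 = 1
s3 = s2 ⊕ s0 = 1 ⊕ 1 = 0
s4 = s3 ⊕ E = 0 ⊕ 0 = 0
s5 = s4 ∨ s3 = 0 ∨ 0 = 0
s6 = s5 ∨ C = 0 ∨ 1 = 1
s7 = s0 ∧ s6 = 1 ∧ 1 = 1
So s7 = 1.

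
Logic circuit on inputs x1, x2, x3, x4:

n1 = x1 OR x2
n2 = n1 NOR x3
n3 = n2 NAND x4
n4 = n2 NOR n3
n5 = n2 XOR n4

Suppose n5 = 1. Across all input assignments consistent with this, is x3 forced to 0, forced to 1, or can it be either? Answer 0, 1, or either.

n5 = n2 XOR n4 must be 1, so n2 and n4 differ.
Every assignment with n5 = 1 has x3 = 0; there are 2 such assignment(s).
  x1=0, x2=0, x3=0, x4=0
  x1=0, x2=0, x3=0, x4=1

0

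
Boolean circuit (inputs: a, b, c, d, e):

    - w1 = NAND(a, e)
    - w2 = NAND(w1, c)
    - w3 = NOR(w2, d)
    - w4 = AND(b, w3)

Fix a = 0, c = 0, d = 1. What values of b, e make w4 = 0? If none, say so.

b=1, e=1

Check with a = 0, c = 0, d = 1 and b=1, e=1:
w1 = NAND(a, e) = NAND(0, 1) = 1
w2 = NAND(w1, c) = NAND(1, 0) = 1
w3 = NOR(w2, d) = NOR(1, 1) = 0
w4 = AND(b, w3) = AND(1, 0) = 0
So w4 = 0.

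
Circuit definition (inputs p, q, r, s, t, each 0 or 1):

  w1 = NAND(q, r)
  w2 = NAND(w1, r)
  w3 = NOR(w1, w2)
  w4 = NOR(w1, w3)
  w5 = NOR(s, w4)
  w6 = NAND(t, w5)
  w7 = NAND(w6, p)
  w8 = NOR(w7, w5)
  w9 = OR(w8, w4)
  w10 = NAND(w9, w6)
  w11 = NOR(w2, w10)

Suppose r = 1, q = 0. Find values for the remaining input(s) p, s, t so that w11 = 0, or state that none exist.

p=0 s=1 t=0

w11 = NOR(w2, w10) must be 0, so at least one of w2, w10 is 1.
Check with r = 1, q = 0 and p=0, s=1, t=0:
w1 = NAND(q, r) = NAND(0, 1) = 1
w2 = NAND(w1, r) = NAND(1, 1) = 0
w3 = NOR(w1, w2) = NOR(1, 0) = 0
w4 = NOR(w1, w3) = NOR(1, 0) = 0
w5 = NOR(s, w4) = NOR(1, 0) = 0
w6 = NAND(t, w5) = NAND(0, 0) = 1
w7 = NAND(w6, p) = NAND(1, 0) = 1
w8 = NOR(w7, w5) = NOR(1, 0) = 0
w9 = OR(w8, w4) = OR(0, 0) = 0
w10 = NAND(w9, w6) = NAND(0, 1) = 1
w11 = NOR(w2, w10) = NOR(0, 1) = 0
So w11 = 0.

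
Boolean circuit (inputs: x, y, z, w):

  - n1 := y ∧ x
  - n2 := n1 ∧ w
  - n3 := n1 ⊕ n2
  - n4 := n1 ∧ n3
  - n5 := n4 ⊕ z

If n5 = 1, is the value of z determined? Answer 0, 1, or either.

Both values of z occur among assignments with n5 = 1:
  z=0: x=1, y=1, z=0, w=0
  z=1: x=0, y=0, z=1, w=0

either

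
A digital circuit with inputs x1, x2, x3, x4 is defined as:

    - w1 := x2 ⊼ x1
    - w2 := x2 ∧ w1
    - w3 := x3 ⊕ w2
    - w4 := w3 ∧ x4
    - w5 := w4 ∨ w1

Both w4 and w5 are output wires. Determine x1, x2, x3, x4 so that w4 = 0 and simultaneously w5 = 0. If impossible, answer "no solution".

x1=1, x2=1, x3=0, x4=1

Check with x1=1, x2=1, x3=0, x4=1:
w1 = x2 ⊼ x1 = 1 ⊼ 1 = 0
w2 = x2 ∧ w1 = 1 ∧ 0 = 0
w3 = x3 ⊕ w2 = 0 ⊕ 0 = 0
w4 = w3 ∧ x4 = 0 ∧ 1 = 0
w5 = w4 ∨ w1 = 0 ∨ 0 = 0
So w4 = 0 and w5 = 0.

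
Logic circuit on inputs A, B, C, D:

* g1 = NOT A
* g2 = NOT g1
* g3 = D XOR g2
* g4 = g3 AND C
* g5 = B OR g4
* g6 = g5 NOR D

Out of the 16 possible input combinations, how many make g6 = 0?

13

g6 = g5 NOR D must be 0, so at least one of g5, D is 1.
Enumerating the 16 input combinations, 13 give g6 = 0 and 3 give g6 = 1.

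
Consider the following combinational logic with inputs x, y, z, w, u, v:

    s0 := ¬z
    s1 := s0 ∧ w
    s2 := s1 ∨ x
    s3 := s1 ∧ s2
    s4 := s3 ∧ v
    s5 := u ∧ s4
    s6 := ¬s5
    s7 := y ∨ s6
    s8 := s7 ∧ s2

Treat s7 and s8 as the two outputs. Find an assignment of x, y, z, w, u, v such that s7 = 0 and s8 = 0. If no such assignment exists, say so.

x=1 y=0 z=0 w=1 u=1 v=1

Check with x=1 y=0 z=0 w=1 u=1 v=1:
s0 = ¬z = ¬0 = 1
s1 = s0 ∧ w = 1 ∧ 1 = 1
s2 = s1 ∨ x = 1 ∨ 1 = 1
s3 = s1 ∧ s2 = 1 ∧ 1 = 1
s4 = s3 ∧ v = 1 ∧ 1 = 1
s5 = u ∧ s4 = 1 ∧ 1 = 1
s6 = ¬s5 = ¬1 = 0
s7 = y ∨ s6 = 0 ∨ 0 = 0
s8 = s7 ∧ s2 = 0 ∧ 1 = 0
So s7 = 0 and s8 = 0.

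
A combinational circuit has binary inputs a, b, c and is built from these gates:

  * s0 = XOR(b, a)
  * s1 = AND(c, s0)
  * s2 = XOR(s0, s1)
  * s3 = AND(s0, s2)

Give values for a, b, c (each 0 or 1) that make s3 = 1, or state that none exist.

a=0, b=1, c=0

s3 = AND(s0, s2) must be 1, so both s0 = 1 and s2 = 1.
s0 = XOR(b, a) must be 1, so b and a differ.
s2 = XOR(s0, s1) must be 1, so s0 and s1 differ.
Check with a=0, b=1, c=0:
s0 = XOR(b, a) = XOR(1, 0) = 1
s1 = AND(c, s0) = AND(0, 1) = 0
s2 = XOR(s0, s1) = XOR(1, 0) = 1
s3 = AND(s0, s2) = AND(1, 1) = 1
So s3 = 1 as required.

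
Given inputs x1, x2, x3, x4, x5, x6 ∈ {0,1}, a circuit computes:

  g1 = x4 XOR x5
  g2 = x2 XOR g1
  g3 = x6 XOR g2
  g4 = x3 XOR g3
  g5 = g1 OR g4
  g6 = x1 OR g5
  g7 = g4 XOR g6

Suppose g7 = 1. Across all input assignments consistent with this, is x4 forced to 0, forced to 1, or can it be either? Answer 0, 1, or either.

Both values of x4 occur among assignments with g7 = 1:
  x4=0: x1=0, x2=0, x3=0, x4=0, x5=1, x6=1
  x4=1: x1=0, x2=0, x3=0, x4=1, x5=0, x6=1

either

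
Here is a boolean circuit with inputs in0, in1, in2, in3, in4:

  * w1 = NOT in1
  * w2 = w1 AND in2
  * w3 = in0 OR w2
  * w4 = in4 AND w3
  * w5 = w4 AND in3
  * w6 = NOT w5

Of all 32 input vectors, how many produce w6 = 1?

27

w6 = NOT w5 must be 1, so w5 = 0.
w5 = w4 AND in3 must be 0, so at least one of w4, in3 is 0.
Enumerating the 32 input combinations, 27 give w6 = 1 and 5 give w6 = 0.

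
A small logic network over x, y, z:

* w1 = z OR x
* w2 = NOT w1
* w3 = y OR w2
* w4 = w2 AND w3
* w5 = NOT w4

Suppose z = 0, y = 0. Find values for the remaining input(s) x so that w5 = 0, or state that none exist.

Check with z = 0, y = 0 and x=0:
w1 = z OR x = 0 OR 0 = 0
w2 = NOT w1 = NOT 0 = 1
w3 = y OR w2 = 0 OR 1 = 1
w4 = w2 AND w3 = 1 AND 1 = 1
w5 = NOT w4 = NOT 1 = 0
So w5 = 0.

x=0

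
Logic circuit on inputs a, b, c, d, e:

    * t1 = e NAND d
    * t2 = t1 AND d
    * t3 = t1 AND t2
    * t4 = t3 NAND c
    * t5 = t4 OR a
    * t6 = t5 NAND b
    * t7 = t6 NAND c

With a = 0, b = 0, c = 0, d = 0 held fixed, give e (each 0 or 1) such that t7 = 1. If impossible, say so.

Check with a = 0, b = 0, c = 0, d = 0 and e=0:
t1 = e NAND d = 0 NAND 0 = 1
t2 = t1 AND d = 1 AND 0 = 0
t3 = t1 AND t2 = 1 AND 0 = 0
t4 = t3 NAND c = 0 NAND 0 = 1
t5 = t4 OR a = 1 OR 0 = 1
t6 = t5 NAND b = 1 NAND 0 = 1
t7 = t6 NAND c = 1 NAND 0 = 1
So t7 = 1.

e=0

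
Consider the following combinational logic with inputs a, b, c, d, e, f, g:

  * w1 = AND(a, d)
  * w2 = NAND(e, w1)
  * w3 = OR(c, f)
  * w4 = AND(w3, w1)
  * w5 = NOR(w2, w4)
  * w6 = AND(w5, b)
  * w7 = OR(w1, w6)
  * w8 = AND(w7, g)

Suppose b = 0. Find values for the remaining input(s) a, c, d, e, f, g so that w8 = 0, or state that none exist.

Check with b = 0 and a=0, c=0, d=0, e=1, f=1, g=1:
w1 = AND(a, d) = AND(0, 0) = 0
w2 = NAND(e, w1) = NAND(1, 0) = 1
w3 = OR(c, f) = OR(0, 1) = 1
w4 = AND(w3, w1) = AND(1, 0) = 0
w5 = NOR(w2, w4) = NOR(1, 0) = 0
w6 = AND(w5, b) = AND(0, 0) = 0
w7 = OR(w1, w6) = OR(0, 0) = 0
w8 = AND(w7, g) = AND(0, 1) = 0
So w8 = 0.

a=0, c=0, d=0, e=1, f=1, g=1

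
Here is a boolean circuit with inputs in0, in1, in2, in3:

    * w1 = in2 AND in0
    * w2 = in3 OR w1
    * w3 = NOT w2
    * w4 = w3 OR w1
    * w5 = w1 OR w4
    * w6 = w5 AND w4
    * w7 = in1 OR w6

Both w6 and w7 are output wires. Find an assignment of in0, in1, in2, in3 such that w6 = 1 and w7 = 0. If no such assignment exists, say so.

Across all 16 input combinations, none give both w6 = 1 and w7 = 0.

no solution exists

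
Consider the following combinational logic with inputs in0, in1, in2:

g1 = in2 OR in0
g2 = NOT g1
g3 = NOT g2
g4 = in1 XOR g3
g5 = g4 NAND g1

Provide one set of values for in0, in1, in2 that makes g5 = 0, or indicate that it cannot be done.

in0=1, in1=0, in2=0

g5 = g4 NAND g1 must be 0, so both g4 = 1 and g1 = 1.
g4 = in1 XOR g3 must be 1, so in1 and g3 differ.
g1 = in2 OR in0 must be 1, so at least one of in2, in0 is 1.
Check with in0=1, in1=0, in2=0:
g1 = in2 OR in0 = 0 OR 1 = 1
g2 = NOT g1 = NOT 1 = 0
g3 = NOT g2 = NOT 0 = 1
g4 = in1 XOR g3 = 0 XOR 1 = 1
g5 = g4 NAND g1 = 1 NAND 1 = 0
So g5 = 0 as required.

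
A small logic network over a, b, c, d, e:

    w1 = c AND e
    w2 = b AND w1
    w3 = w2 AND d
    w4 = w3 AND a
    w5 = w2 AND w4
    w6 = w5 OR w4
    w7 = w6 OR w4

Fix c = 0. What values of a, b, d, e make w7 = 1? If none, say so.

no solution exists

With c = 0 fixed, none of the 16 settings of a, b, d, e give w7 = 1.
For example, with a=1, b=0, d=0, e=1:
w1 = c AND e = 0 AND 1 = 0
w2 = b AND w1 = 0 AND 0 = 0
w3 = w2 AND d = 0 AND 0 = 0
w4 = w3 AND a = 0 AND 1 = 0
w5 = w2 AND w4 = 0 AND 0 = 0
w6 = w5 OR w4 = 0 OR 0 = 0
w7 = w6 OR w4 = 0 OR 0 = 0
giving w7 = 0 ≠ 1.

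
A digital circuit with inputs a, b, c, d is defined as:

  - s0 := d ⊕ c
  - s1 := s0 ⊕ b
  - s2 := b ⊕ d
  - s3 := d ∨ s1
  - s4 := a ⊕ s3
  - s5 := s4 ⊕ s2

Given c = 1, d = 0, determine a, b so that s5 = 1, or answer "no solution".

Check with c = 1, d = 0 and a=0, b=0:
s0 = d ⊕ c = 0 ⊕ 1 = 1
s1 = s0 ⊕ b = 1 ⊕ 0 = 1
s2 = b ⊕ d = 0 ⊕ 0 = 0
s3 = d ∨ s1 = 0 ∨ 1 = 1
s4 = a ⊕ s3 = 0 ⊕ 1 = 1
s5 = s4 ⊕ s2 = 1 ⊕ 0 = 1
So s5 = 1.

a=0, b=0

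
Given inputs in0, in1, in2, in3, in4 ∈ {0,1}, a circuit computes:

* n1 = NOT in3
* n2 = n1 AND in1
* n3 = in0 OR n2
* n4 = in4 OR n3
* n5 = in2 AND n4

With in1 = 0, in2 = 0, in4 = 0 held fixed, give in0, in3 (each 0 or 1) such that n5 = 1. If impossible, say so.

no solution exists

With in1 = 0, in2 = 0, in4 = 0 fixed, none of the 4 settings of in0, in3 give n5 = 1.
For example, with in0=1, in3=1:
n1 = NOT in3 = NOT 1 = 0
n2 = n1 AND in1 = 0 AND 0 = 0
n3 = in0 OR n2 = 1 OR 0 = 1
n4 = in4 OR n3 = 0 OR 1 = 1
n5 = in2 AND n4 = 0 AND 1 = 0
giving n5 = 0 ≠ 1.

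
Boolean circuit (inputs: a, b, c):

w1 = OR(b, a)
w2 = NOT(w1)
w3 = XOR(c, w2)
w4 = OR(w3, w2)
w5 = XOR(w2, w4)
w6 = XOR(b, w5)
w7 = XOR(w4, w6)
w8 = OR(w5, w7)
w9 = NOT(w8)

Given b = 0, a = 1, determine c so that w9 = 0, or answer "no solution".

c=1

w9 = NOT(w8) must be 0, so w8 = 1.
w8 = OR(w5, w7) must be 1, so at least one of w5, w7 is 1.
Check with b = 0, a = 1 and c=1:
w1 = OR(b, a) = OR(0, 1) = 1
w2 = NOT(w1) = NOT 1 = 0
w3 = XOR(c, w2) = XOR(1, 0) = 1
w4 = OR(w3, w2) = OR(1, 0) = 1
w5 = XOR(w2, w4) = XOR(0, 1) = 1
w6 = XOR(b, w5) = XOR(0, 1) = 1
w7 = XOR(w4, w6) = XOR(1, 1) = 0
w8 = OR(w5, w7) = OR(1, 0) = 1
w9 = NOT(w8) = NOT 1 = 0
So w9 = 0.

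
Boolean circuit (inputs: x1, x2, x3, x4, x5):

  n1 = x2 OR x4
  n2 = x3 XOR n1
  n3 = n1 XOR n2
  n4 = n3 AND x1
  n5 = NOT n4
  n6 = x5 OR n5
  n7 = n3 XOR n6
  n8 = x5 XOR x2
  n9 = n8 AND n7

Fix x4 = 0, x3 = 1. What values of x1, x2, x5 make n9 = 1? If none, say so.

Check with x4 = 0, x3 = 1 and x1=1, x2=1, x5=0:
n1 = x2 OR x4 = 1 OR 0 = 1
n2 = x3 XOR n1 = 1 XOR 1 = 0
n3 = n1 XOR n2 = 1 XOR 0 = 1
n4 = n3 AND x1 = 1 AND 1 = 1
n5 = NOT n4 = NOT 1 = 0
n6 = x5 OR n5 = 0 OR 0 = 0
n7 = n3 XOR n6 = 1 XOR 0 = 1
n8 = x5 XOR x2 = 0 XOR 1 = 1
n9 = n8 AND n7 = 1 AND 1 = 1
So n9 = 1.

x1=1, x2=1, x5=0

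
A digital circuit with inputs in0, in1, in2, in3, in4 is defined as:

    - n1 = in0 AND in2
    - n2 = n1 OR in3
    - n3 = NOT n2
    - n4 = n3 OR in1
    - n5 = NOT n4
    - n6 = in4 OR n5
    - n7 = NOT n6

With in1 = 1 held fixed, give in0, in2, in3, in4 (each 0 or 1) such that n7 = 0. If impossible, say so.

Check with in1 = 1 and in0=1, in2=1, in3=1, in4=1:
n1 = in0 AND in2 = 1 AND 1 = 1
n2 = n1 OR in3 = 1 OR 1 = 1
n3 = NOT n2 = NOT 1 = 0
n4 = n3 OR in1 = 0 OR 1 = 1
n5 = NOT n4 = NOT 1 = 0
n6 = in4 OR n5 = 1 OR 0 = 1
n7 = NOT n6 = NOT 1 = 0
So n7 = 0.

in0=1, in2=1, in3=1, in4=1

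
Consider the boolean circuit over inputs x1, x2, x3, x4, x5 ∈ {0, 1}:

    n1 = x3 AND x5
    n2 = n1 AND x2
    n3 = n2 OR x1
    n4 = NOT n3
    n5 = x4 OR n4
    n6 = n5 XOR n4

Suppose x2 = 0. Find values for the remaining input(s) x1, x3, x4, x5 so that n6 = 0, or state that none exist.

x1=0, x3=0, x4=0, x5=1

Check with x2 = 0 and x1=0, x3=0, x4=0, x5=1:
n1 = x3 AND x5 = 0 AND 1 = 0
n2 = n1 AND x2 = 0 AND 0 = 0
n3 = n2 OR x1 = 0 OR 0 = 0
n4 = NOT n3 = NOT 0 = 1
n5 = x4 OR n4 = 0 OR 1 = 1
n6 = n5 XOR n4 = 1 XOR 1 = 0
So n6 = 0.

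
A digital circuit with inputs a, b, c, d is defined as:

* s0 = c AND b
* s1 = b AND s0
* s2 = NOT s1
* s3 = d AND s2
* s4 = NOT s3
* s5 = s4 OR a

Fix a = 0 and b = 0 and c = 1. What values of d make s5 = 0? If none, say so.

s5 = s4 OR a must be 0, so both s4 = 0 and a = 0.
Check with a = 0 and b = 0 and c = 1 and d=1:
s0 = c AND b = 1 AND 0 = 0
s1 = b AND s0 = 0 AND 0 = 0
s2 = NOT s1 = NOT 0 = 1
s3 = d AND s2 = 1 AND 1 = 1
s4 = NOT s3 = NOT 1 = 0
s5 = s4 OR a = 0 OR 0 = 0
So s5 = 0.

d=1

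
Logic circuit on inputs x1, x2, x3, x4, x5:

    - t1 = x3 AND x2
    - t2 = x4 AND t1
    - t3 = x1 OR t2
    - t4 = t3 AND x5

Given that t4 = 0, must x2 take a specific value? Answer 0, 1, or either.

Both values of x2 occur among assignments with t4 = 0:
  x2=0: x1=0, x2=0, x3=0, x4=0, x5=0
  x2=1: x1=0, x2=1, x3=0, x4=0, x5=0

either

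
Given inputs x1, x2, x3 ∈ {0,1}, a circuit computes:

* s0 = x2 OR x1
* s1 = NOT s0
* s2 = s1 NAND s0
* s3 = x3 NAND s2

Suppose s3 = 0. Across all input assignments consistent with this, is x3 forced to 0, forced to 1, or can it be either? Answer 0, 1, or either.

1

s3 = x3 NAND s2 must be 0, so both x3 = 1 and s2 = 1.
s2 = s1 NAND s0 must be 1, so at least one of s1, s0 is 0.
Every assignment with s3 = 0 has x3 = 1; there are 4 such assignment(s).
  x1=0, x2=0, x3=1
  x1=0, x2=1, x3=1
  x1=1, x2=0, x3=1
  x1=1, x2=1, x3=1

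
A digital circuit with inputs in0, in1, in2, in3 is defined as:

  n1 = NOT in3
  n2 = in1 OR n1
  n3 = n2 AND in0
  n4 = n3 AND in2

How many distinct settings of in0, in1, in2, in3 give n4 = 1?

3

n4 = n3 AND in2 must be 1, so both n3 = 1 and in2 = 1.
n3 = n2 AND in0 must be 1, so both n2 = 1 and in0 = 1.
Satisfying assignments:
  in0=1, in1=0, in2=1, in3=0
  in0=1, in1=1, in2=1, in3=0
  in0=1, in1=1, in2=1, in3=1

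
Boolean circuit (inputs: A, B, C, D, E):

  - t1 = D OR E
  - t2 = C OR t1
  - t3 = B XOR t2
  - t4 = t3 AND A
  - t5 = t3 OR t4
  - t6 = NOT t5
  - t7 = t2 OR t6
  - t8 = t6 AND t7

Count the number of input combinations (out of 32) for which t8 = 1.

t8 = t6 AND t7 must be 1, so both t6 = 1 and t7 = 1.
t6 = NOT t5 must be 1, so t5 = 0.
Enumerating the 32 input combinations, 16 give t8 = 1 and 16 give t8 = 0.

16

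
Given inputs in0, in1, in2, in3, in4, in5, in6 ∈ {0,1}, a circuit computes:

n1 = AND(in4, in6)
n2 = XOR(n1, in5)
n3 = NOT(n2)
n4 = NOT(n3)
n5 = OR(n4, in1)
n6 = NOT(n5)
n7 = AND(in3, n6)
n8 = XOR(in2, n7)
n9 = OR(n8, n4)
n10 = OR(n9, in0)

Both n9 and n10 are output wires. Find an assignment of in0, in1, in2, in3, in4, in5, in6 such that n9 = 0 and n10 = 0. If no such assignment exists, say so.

Check with in0=0, in1=0, in2=1, in3=1, in4=1, in5=0, in6=0:
n1 = AND(in4, in6) = AND(1, 0) = 0
n2 = XOR(n1, in5) = XOR(0, 0) = 0
n3 = NOT(n2) = NOT 0 = 1
n4 = NOT(n3) = NOT 1 = 0
n5 = OR(n4, in1) = OR(0, 0) = 0
n6 = NOT(n5) = NOT 0 = 1
n7 = AND(in3, n6) = AND(1, 1) = 1
n8 = XOR(in2, n7) = XOR(1, 1) = 0
n9 = OR(n8, n4) = OR(0, 0) = 0
n10 = OR(n9, in0) = OR(0, 0) = 0
So n9 = 0 and n10 = 0.

in0=0, in1=0, in2=1, in3=1, in4=1, in5=0, in6=0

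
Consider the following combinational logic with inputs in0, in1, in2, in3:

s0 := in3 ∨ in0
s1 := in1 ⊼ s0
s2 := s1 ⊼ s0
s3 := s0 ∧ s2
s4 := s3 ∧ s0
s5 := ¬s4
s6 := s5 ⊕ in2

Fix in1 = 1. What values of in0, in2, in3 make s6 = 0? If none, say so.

Check with in1 = 1 and in0=1, in2=0, in3=1:
s0 = in3 ∨ in0 = 1 ∨ 1 = 1
s1 = in1 ⊼ s0 = 1 ⊼ 1 = 0
s2 = s1 ⊼ s0 = 0 ⊼ 1 = 1
s3 = s0 ∧ s2 = 1 ∧ 1 = 1
s4 = s3 ∧ s0 = 1 ∧ 1 = 1
s5 = ¬s4 = ¬1 = 0
s6 = s5 ⊕ in2 = 0 ⊕ 0 = 0
So s6 = 0.

in0=1, in2=0, in3=1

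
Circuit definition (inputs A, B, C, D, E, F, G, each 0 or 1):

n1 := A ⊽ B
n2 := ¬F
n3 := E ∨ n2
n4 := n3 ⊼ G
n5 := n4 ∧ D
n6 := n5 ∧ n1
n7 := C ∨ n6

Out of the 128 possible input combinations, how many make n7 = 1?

n7 = C ∨ n6 must be 1, so at least one of C, n6 is 1.
Enumerating the 128 input combinations, 69 give n7 = 1 and 59 give n7 = 0.

69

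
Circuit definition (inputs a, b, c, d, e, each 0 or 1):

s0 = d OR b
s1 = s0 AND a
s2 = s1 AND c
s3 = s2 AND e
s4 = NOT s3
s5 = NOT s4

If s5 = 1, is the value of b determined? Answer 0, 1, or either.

either

Both values of b occur among assignments with s5 = 1:
  b=0: a=1, b=0, c=1, d=1, e=1
  b=1: a=1, b=1, c=1, d=0, e=1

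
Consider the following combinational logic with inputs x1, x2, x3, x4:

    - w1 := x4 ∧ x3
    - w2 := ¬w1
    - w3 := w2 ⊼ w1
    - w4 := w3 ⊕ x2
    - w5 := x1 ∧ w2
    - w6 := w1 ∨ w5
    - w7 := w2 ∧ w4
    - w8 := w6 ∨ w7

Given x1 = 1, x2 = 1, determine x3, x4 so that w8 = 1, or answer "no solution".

x3=1, x4=0

w8 = w6 ∨ w7 must be 1, so at least one of w6, w7 is 1.
Check with x1 = 1, x2 = 1 and x3=1, x4=0:
w1 = x4 ∧ x3 = 0 ∧ 1 = 0
w2 = ¬w1 = ¬0 = 1
w3 = w2 ⊼ w1 = 1 ⊼ 0 = 1
w4 = w3 ⊕ x2 = 1 ⊕ 1 = 0
w5 = x1 ∧ w2 = 1 ∧ 1 = 1
w6 = w1 ∨ w5 = 0 ∨ 1 = 1
w7 = w2 ∧ w4 = 1 ∧ 0 = 0
w8 = w6 ∨ w7 = 1 ∨ 0 = 1
So w8 = 1.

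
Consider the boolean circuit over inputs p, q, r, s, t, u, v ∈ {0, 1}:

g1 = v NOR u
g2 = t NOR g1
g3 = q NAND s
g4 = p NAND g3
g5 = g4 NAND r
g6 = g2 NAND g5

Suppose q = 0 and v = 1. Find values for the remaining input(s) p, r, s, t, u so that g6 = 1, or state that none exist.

p=0 r=1 s=1 t=1 u=0

Check with q = 0 and v = 1 and p=0, r=1, s=1, t=1, u=0:
g1 = v NOR u = 1 NOR 0 = 0
g2 = t NOR g1 = 1 NOR 0 = 0
g3 = q NAND s = 0 NAND 1 = 1
g4 = p NAND g3 = 0 NAND 1 = 1
g5 = g4 NAND r = 1 NAND 1 = 0
g6 = g2 NAND g5 = 0 NAND 0 = 1
So g6 = 1.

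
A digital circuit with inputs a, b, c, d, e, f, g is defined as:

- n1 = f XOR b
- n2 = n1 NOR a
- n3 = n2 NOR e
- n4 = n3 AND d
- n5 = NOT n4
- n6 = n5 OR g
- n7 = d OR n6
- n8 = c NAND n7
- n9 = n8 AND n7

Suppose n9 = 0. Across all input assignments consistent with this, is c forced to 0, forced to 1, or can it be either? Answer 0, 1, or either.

1

n9 = n8 AND n7 must be 0, so at least one of n8, n7 is 0.
Every assignment with n9 = 0 has c = 1; there are 64 such assignment(s).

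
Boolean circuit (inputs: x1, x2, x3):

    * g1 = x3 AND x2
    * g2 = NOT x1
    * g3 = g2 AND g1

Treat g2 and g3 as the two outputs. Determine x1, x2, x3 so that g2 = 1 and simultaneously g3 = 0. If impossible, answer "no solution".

x1=0, x2=1, x3=0

Check with x1=0, x2=1, x3=0:
g1 = x3 AND x2 = 0 AND 1 = 0
g2 = NOT x1 = NOT 0 = 1
g3 = g2 AND g1 = 1 AND 0 = 0
So g2 = 1 and g3 = 0.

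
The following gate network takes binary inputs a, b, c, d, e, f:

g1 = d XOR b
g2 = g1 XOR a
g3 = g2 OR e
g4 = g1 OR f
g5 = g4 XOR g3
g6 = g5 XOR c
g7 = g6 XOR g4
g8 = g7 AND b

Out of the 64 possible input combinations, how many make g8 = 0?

g8 = g7 AND b must be 0, so at least one of g7, b is 0.
Enumerating the 64 input combinations, 48 give g8 = 0 and 16 give g8 = 1.

48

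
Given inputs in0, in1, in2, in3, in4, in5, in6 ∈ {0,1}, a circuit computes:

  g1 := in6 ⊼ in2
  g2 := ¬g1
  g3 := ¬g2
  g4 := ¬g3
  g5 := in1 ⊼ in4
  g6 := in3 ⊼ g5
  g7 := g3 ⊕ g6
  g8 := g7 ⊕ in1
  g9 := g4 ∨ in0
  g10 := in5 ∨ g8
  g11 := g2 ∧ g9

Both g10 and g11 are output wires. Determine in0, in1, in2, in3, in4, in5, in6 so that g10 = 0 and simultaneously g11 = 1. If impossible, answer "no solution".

Check with in0=1 in1=1 in2=1 in3=1 in4=1 in5=0 in6=1:
g1 = in6 ⊼ in2 = 1 ⊼ 1 = 0
g2 = ¬g1 = ¬0 = 1
g3 = ¬g2 = ¬1 = 0
g4 = ¬g3 = ¬0 = 1
g5 = in1 ⊼ in4 = 1 ⊼ 1 = 0
g6 = in3 ⊼ g5 = 1 ⊼ 0 = 1
g7 = g3 ⊕ g6 = 0 ⊕ 1 = 1
g8 = g7 ⊕ in1 = 1 ⊕ 1 = 0
g9 = g4 ∨ in0 = 1 ∨ 1 = 1
g10 = in5 ∨ g8 = 0 ∨ 0 = 0
g11 = g2 ∧ g9 = 1 ∧ 1 = 1
So g10 = 0 and g11 = 1.

in0=1 in1=1 in2=1 in3=1 in4=1 in5=0 in6=1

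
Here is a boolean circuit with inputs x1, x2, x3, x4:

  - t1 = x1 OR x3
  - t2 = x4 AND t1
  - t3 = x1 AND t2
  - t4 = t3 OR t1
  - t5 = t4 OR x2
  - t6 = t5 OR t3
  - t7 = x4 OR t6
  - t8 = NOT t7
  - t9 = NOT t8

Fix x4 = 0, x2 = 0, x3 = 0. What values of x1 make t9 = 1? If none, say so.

x1=1

t9 = NOT t8 must be 1, so t8 = 0.
t8 = NOT t7 must be 0, so t7 = 1.
Check with x4 = 0, x2 = 0, x3 = 0 and x1=1:
t1 = x1 OR x3 = 1 OR 0 = 1
t2 = x4 AND t1 = 0 AND 1 = 0
t3 = x1 AND t2 = 1 AND 0 = 0
t4 = t3 OR t1 = 0 OR 1 = 1
t5 = t4 OR x2 = 1 OR 0 = 1
t6 = t5 OR t3 = 1 OR 0 = 1
t7 = x4 OR t6 = 0 OR 1 = 1
t8 = NOT t7 = NOT 1 = 0
t9 = NOT t8 = NOT 0 = 1
So t9 = 1.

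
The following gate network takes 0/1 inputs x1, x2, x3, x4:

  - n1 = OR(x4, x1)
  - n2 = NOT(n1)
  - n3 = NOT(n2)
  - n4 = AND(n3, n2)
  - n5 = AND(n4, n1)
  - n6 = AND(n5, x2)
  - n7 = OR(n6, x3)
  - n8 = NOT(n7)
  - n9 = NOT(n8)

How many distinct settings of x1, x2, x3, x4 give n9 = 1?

8

n9 = NOT(n8) must be 1, so n8 = 0.
Enumerating the 16 input combinations, 8 give n9 = 1 and 8 give n9 = 0.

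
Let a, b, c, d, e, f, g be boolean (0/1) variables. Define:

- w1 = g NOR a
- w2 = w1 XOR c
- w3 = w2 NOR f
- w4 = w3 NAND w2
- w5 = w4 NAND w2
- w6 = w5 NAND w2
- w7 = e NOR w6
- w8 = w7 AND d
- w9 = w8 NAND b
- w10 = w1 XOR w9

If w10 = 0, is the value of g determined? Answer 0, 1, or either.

0

w10 = w1 XOR w9 must be 0, so w1 and w9 are equal.
Every assignment with w10 = 0 has g = 0; there are 32 such assignment(s).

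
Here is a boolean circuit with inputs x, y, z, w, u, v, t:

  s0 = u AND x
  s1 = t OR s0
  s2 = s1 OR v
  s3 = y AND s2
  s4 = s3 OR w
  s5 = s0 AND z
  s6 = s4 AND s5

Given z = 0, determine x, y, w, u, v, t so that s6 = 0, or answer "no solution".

Check with z = 0 and x=1, y=0, w=0, u=0, v=1, t=0:
s0 = u AND x = 0 AND 1 = 0
s1 = t OR s0 = 0 OR 0 = 0
s2 = s1 OR v = 0 OR 1 = 1
s3 = y AND s2 = 0 AND 1 = 0
s4 = s3 OR w = 0 OR 0 = 0
s5 = s0 AND z = 0 AND 0 = 0
s6 = s4 AND s5 = 0 AND 0 = 0
So s6 = 0.

x=1, y=0, w=0, u=0, v=1, t=0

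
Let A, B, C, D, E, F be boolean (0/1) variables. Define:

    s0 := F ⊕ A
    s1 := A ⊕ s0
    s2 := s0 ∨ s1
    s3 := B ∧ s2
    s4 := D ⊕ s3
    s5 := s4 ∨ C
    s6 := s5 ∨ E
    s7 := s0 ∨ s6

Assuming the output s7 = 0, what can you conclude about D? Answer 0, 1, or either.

Both values of D occur among assignments with s7 = 0:
  D=0: A=0, B=0, C=0, D=0, E=0, F=0
  D=1: A=1, B=1, C=0, D=1, E=0, F=1

either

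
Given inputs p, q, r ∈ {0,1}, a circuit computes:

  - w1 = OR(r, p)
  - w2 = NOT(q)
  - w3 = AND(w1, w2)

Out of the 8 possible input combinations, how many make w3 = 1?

w3 = AND(w1, w2) must be 1, so both w1 = 1 and w2 = 1.
Enumerating the 8 input combinations, 3 give w3 = 1 and 5 give w3 = 0.

3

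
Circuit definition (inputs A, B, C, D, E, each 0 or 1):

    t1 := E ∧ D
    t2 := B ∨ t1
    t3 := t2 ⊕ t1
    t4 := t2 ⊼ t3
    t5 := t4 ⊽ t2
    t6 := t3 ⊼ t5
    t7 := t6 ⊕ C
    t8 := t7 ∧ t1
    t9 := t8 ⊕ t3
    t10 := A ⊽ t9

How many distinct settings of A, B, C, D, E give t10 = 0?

24

t10 = A ⊽ t9 must be 0, so at least one of A, t9 is 1.
Enumerating the 32 input combinations, 24 give t10 = 0 and 8 give t10 = 1.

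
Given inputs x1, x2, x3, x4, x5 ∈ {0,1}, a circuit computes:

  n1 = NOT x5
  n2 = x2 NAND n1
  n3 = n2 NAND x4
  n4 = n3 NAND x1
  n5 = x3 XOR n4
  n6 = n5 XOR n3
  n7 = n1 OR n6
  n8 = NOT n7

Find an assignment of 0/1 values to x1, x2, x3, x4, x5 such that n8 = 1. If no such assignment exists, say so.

n8 = NOT n7 must be 1, so n7 = 0.
n7 = n1 OR n6 must be 0, so both n1 = 0 and n6 = 0.
Check with x1=1 x2=0 x3=1 x4=0 x5=1:
n1 = NOT x5 = NOT 1 = 0
n2 = x2 NAND n1 = 0 NAND 0 = 1
n3 = n2 NAND x4 = 1 NAND 0 = 1
n4 = n3 NAND x1 = 1 NAND 1 = 0
n5 = x3 XOR n4 = 1 XOR 0 = 1
n6 = n5 XOR n3 = 1 XOR 1 = 0
n7 = n1 OR n6 = 0 OR 0 = 0
n8 = NOT n7 = NOT 0 = 1
So n8 = 1 as required.

x1=1 x2=0 x3=1 x4=0 x5=1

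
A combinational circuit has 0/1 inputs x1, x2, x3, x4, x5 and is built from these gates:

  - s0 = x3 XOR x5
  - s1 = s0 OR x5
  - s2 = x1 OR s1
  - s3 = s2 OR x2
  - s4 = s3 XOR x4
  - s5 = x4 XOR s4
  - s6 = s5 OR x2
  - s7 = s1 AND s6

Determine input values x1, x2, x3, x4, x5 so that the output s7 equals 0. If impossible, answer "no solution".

x1=0, x2=1, x3=0, x4=0, x5=0

s7 = s1 AND s6 must be 0, so at least one of s1, s6 is 0.
Check with x1=0, x2=1, x3=0, x4=0, x5=0:
s0 = x3 XOR x5 = 0 XOR 0 = 0
s1 = s0 OR x5 = 0 OR 0 = 0
s2 = x1 OR s1 = 0 OR 0 = 0
s3 = s2 OR x2 = 0 OR 1 = 1
s4 = s3 XOR x4 = 1 XOR 0 = 1
s5 = x4 XOR s4 = 0 XOR 1 = 1
s6 = s5 OR x2 = 1 OR 1 = 1
s7 = s1 AND s6 = 0 AND 1 = 0
So s7 = 0 as required.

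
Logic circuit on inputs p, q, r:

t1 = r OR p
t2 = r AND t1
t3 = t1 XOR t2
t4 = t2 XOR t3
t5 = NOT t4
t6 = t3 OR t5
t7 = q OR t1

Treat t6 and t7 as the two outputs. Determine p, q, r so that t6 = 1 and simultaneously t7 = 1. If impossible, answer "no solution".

p=1, q=1, r=0

Check with p=1, q=1, r=0:
t1 = r OR p = 0 OR 1 = 1
t2 = r AND t1 = 0 AND 1 = 0
t3 = t1 XOR t2 = 1 XOR 0 = 1
t4 = t2 XOR t3 = 0 XOR 1 = 1
t5 = NOT t4 = NOT 1 = 0
t6 = t3 OR t5 = 1 OR 0 = 1
t7 = q OR t1 = 1 OR 1 = 1
So t6 = 1 and t7 = 1.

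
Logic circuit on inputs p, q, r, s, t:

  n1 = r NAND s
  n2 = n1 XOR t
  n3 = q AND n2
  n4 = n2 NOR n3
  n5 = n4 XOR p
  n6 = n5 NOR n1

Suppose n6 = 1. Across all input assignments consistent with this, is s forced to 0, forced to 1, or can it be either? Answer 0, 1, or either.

1

n6 = n5 NOR n1 must be 1, so both n5 = 0 and n1 = 0.
n5 = n4 XOR p must be 0, so n4 and p are equal.
Every assignment with n6 = 1 has s = 1; there are 4 such assignment(s).
  p=0, q=0, r=1, s=1, t=1
  p=0, q=1, r=1, s=1, t=1
  p=1, q=0, r=1, s=1, t=0
  p=1, q=1, r=1, s=1, t=0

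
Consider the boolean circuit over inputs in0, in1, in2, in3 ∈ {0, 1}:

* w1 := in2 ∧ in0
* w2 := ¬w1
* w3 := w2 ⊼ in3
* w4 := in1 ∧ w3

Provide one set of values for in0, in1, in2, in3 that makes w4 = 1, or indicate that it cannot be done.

w4 = in1 ∧ w3 must be 1, so both in1 = 1 and w3 = 1.
w3 = w2 ⊼ in3 must be 1, so at least one of w2, in3 is 0.
Check with in0=1, in1=1, in2=1, in3=1:
w1 = in2 ∧ in0 = 1 ∧ 1 = 1
w2 = ¬w1 = ¬1 = 0
w3 = w2 ⊼ in3 = 0 ⊼ 1 = 1
w4 = in1 ∧ w3 = 1 ∧ 1 = 1
So w4 = 1 as required.

in0=1, in1=1, in2=1, in3=1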